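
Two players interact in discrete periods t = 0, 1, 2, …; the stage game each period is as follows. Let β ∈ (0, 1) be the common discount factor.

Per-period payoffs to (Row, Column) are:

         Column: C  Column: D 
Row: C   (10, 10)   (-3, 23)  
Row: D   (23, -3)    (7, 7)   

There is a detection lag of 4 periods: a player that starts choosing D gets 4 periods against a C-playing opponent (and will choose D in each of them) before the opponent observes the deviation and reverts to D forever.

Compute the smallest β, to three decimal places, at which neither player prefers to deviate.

Deviating for the 4 undetected periods gains 23−10 = 13 per period over cooperation, then loses 10−7 = 3 per period forever once punishment starts.
Gain: 13(1 + β + … + β^3); loss: 3·β^4/(1−β).
No profitable deviation ⇔ 13(1−β^4) ≤ 3·β^4, i.e. β^4 ≥ 13/(13+3) = 13/16.
Hence β ≥ (13/16)^(1/4) ≈ 0.949.

0.949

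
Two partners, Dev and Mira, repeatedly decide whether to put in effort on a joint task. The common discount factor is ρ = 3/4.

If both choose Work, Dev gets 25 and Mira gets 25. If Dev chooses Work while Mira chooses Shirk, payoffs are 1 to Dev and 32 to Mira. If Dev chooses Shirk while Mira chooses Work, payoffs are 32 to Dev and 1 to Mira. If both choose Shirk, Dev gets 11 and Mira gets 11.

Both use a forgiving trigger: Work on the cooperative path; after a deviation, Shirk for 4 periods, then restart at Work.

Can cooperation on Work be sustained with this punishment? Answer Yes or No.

Yes

A one-shot deviation gives 32 now, then 11 for 4 periods, then back to 25.
Gain from deviating: (32−25) today; loss: (25−11) in each of the next 4 periods.
No-deviation condition: (25−11)(ρ+…+ρ^4) ≥ 32−25, i.e. ρ+…+ρ^4 ≥ 1/2.
At ρ = 3/4: ρ+…+ρ^4 = 2.0508 ≥ 0.5000.
So cooperation is sustainable.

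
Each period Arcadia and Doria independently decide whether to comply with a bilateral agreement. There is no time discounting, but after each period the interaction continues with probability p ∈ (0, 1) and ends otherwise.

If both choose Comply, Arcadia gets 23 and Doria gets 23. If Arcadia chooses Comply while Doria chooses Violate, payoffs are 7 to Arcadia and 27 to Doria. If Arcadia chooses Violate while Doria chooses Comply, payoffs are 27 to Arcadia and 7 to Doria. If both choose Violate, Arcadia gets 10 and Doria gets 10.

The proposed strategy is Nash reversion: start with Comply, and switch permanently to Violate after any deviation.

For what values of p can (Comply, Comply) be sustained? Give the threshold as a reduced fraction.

4/17

Expected cooperation value is 23 + p·23 + p²·23 + … = 23/(1−p); deviation gives 27 + p·10/(1−p).
23 ≥ 27(1−p) + 10p ⇒ 17p ≥ 4 ⇒ p ≥ 4/17.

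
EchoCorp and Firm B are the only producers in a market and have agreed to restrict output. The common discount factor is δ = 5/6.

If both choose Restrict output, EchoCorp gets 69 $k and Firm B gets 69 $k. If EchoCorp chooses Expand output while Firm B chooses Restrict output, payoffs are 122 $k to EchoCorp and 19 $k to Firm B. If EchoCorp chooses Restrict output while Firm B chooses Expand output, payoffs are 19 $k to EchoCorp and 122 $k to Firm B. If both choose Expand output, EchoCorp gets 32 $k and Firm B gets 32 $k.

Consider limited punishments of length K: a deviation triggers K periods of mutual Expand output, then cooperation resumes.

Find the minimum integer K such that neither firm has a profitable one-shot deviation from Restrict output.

No profitable deviation requires (69−32)(δ+…+δ^K) ≥ 122−69, i.e. δ+…+δ^K ≥ 53/37 ≈ 1.4324.
With δ = 5/6, the partial sums are K=1: 0.8333, K=2: 1.5278.
K = 2 is the first length at which the sum reaches 1.4324.

2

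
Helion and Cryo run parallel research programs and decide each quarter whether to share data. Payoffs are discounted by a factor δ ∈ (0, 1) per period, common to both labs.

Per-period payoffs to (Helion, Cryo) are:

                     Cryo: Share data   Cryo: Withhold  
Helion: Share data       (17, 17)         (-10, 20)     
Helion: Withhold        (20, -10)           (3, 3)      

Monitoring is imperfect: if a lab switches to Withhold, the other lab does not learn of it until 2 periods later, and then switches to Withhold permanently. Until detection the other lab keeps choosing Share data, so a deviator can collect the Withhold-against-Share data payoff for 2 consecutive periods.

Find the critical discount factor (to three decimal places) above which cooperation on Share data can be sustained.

0.420

Deviating for the 2 undetected periods gains 20−17 = 3 per period over cooperation, then loses 17−3 = 14 per period forever once punishment starts.
Gain: 3(1 + δ + … + δ^1); loss: 14·δ^2/(1−δ).
No profitable deviation ⇔ 3(1−δ^2) ≤ 14·δ^2, i.e. δ^2 ≥ 3/(3+14) = 3/17.
Hence δ ≥ (3/17)^(1/2) ≈ 0.420.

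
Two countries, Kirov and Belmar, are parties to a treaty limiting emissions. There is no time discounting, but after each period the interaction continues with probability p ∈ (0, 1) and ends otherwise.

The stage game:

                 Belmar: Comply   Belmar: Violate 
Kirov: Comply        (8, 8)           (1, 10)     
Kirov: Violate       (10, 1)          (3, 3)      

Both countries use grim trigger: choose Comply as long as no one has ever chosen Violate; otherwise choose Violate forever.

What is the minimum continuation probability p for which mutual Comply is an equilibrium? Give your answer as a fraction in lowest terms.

2/7

Expected cooperation value is 8 + p·8 + p²·8 + … = 8/(1−p); deviation gives 10 + p·3/(1−p).
8 ≥ 10(1−p) + 3p ⇒ 7p ≥ 2 ⇒ p ≥ 2/7.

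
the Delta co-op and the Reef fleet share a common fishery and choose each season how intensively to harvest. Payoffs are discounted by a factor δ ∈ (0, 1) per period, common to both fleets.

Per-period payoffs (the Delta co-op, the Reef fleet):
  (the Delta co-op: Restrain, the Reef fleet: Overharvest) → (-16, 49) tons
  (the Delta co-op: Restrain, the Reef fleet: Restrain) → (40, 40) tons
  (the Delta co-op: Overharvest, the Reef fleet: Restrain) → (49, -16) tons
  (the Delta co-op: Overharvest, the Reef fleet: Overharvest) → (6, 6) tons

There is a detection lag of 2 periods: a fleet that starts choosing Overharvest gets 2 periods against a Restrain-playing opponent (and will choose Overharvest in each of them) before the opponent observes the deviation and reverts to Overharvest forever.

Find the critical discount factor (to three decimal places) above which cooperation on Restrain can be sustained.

0.457

Deviating for the 2 undetected periods gains 49−40 = 9 per period over cooperation, then loses 40−6 = 34 per period forever once punishment starts.
Gain: 9(1 + δ + … + δ^1); loss: 34·δ^2/(1−δ).
No profitable deviation ⇔ 9(1−δ^2) ≤ 34·δ^2, i.e. δ^2 ≥ 9/(9+34) = 9/43.
Hence δ ≥ (9/43)^(1/2) ≈ 0.457.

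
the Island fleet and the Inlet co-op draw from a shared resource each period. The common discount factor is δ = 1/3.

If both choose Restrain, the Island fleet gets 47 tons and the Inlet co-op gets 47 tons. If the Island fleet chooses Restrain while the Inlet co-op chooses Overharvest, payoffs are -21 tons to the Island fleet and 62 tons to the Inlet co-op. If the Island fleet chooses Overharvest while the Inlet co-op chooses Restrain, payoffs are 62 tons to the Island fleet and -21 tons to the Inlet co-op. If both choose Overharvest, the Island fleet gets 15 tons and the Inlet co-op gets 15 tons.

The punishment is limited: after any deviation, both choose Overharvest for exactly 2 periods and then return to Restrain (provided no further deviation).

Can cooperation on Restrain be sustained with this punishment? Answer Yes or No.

No

A one-shot deviation gives 62 now, then 15 for 2 periods, then back to 47.
Gain from deviating: (62−47) today; loss: (47−15) in each of the next 2 periods.
No-deviation condition: (47−15)(δ+…+δ^2) ≥ 62−47, i.e. δ+…+δ^2 ≥ 15/32.
At δ = 1/3: δ+…+δ^2 = 0.4444 < 0.4688.
So cooperation is not sustainable.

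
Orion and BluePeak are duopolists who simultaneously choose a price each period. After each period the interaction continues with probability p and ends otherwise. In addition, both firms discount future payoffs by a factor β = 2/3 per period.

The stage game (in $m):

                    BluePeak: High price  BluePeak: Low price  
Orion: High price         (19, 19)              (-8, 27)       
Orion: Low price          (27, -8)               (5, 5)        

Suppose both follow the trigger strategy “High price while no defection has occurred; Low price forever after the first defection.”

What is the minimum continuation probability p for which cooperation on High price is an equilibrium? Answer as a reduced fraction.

6/11

With continuation probability p and discount β, the effective per-period discount factor is βp.
Grim-trigger IC: βp ≥ (27−19)/(27−5) = 4/11.
So p ≥ (4/11)/(2/3) = 6/11.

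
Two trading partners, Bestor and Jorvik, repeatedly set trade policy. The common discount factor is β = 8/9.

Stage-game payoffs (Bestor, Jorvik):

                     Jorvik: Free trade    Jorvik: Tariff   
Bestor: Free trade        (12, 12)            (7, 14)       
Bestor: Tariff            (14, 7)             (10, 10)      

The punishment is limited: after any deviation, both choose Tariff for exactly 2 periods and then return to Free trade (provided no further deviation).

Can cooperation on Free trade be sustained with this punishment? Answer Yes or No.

Yes

IC: β+…+β^2 ≥ (14−12)/(12−10) = 1.
At β = 8/9: partial sum = 1.6790 ≥ 1.0000. Cooperation sustainable.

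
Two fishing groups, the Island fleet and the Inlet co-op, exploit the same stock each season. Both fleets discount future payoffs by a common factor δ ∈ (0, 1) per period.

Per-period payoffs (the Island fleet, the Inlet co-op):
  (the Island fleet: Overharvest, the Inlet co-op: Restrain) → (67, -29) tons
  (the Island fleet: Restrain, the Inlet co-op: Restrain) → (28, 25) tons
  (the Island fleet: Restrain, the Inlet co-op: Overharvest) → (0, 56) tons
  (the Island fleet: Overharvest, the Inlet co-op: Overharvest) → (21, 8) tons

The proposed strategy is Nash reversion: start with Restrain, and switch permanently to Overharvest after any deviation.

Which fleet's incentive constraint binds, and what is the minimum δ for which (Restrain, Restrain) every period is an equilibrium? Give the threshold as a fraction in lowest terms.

the Island fleet; δ ≥ 39/46

the Island fleet's threshold: (67−28)/(67−21) = 39/46.
the Inlet co-op's threshold: (56−25)/(56−8) = 31/48.
39/46 > 31/48, so the Island fleet binds and δ* = 39/46.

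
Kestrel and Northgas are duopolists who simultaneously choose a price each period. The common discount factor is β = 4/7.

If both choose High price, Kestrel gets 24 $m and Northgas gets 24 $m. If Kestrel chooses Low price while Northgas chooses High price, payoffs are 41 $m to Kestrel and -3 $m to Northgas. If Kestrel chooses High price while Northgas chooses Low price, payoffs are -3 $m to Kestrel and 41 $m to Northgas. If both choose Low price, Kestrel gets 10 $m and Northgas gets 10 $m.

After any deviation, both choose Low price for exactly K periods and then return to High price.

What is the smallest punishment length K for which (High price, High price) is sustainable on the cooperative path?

5

No profitable deviation requires (24−10)(β+…+β^K) ≥ 41−24, i.e. β+…+β^K ≥ 17/14 ≈ 1.2143.
With β = 4/7, the partial sums are K=1: 0.5714, K=2: 0.8980, K=3: 1.0845, K=4: 1.1912, K=5: 1.2521.
K = 5 is the first length at which the sum reaches 1.2143.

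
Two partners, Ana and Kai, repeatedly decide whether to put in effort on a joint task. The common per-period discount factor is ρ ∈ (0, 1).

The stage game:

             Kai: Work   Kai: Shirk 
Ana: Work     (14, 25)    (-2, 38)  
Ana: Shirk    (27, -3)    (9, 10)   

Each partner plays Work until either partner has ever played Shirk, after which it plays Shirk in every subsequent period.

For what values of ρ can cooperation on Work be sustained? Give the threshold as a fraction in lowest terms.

13/18

Ana's threshold: (27−14)/(27−9) = 13/18.
Kai's threshold: (38−25)/(38−10) = 13/28.
13/18 > 13/28, so Ana binds and ρ* = 13/18.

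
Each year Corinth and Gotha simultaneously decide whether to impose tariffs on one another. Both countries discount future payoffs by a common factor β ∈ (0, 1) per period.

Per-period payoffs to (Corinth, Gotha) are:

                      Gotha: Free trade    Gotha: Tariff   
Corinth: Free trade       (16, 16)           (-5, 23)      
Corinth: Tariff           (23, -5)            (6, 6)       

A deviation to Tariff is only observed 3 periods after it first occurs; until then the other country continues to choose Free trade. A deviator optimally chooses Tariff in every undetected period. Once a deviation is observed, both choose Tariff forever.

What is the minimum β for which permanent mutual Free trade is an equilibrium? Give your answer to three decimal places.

0.744

Deviating for the 3 undetected periods gains 23−16 = 7 per period over cooperation, then loses 16−6 = 10 per period forever once punishment starts.
Gain: 7(1 + β + … + β^2); loss: 10·β^3/(1−β).
No profitable deviation ⇔ 7(1−β^3) ≤ 10·β^3, i.e. β^3 ≥ 7/(7+10) = 7/17.
Hence β ≥ (7/17)^(1/3) ≈ 0.744.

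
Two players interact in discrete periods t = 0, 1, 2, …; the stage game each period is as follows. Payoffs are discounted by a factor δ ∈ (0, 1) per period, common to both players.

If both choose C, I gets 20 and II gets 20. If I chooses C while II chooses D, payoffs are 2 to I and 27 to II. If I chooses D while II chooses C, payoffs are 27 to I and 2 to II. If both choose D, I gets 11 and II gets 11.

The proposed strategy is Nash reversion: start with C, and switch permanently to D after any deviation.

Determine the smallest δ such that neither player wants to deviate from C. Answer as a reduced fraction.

Cooperation forever yields 20 each period: 20/(1−δ).
Deviating yields 27 once, then 11 forever: 27 + 11δ/(1−δ).
No profitable deviation requires 20/(1−δ) ≥ 27 + 11δ/(1−δ).
Multiplying by (1−δ): 20 ≥ 27(1−δ) + 11δ = 27 − 16δ.
So 16δ ≥ 7, i.e. δ ≥ 7/16.

7/16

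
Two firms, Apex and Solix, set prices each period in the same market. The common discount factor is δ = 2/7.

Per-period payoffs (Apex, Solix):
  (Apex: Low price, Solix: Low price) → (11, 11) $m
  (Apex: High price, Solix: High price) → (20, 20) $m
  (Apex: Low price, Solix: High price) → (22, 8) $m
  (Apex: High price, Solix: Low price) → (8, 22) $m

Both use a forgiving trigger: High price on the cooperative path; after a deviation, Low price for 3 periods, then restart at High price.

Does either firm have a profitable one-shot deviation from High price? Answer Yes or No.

Comparing payoff streams over the 4 periods until play realigns: cooperate → 20(1+δ+…+δ^3); deviate → 22 + 11(δ+…+δ^3).
Cooperation is sustained iff (20−11)(δ+…+δ^3) ≥ 22−20.
δ+…+δ^3 = 2/7·(1−(2/7)^3)/(1−2/7) = 0.3907, and (22−20)/(20−11) = 0.2222.
0.3907 ≥ 0.2222, so cooperation is sustainable.

No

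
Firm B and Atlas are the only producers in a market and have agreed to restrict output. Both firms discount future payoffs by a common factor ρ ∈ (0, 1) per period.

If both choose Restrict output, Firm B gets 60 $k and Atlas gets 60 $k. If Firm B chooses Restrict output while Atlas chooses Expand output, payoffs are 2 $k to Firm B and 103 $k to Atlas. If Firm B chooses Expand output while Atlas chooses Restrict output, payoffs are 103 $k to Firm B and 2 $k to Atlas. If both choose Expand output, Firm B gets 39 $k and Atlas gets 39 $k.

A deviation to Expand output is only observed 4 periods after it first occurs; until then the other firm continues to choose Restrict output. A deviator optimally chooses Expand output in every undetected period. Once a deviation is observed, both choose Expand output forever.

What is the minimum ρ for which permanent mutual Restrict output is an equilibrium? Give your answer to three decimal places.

0.905

Deviating for the 4 undetected periods gains 103−60 = 43 per period over cooperation, then loses 60−39 = 21 per period forever once punishment starts.
Gain: 43(1 + ρ + … + ρ^3); loss: 21·ρ^4/(1−ρ).
No profitable deviation ⇔ 43(1−ρ^4) ≤ 21·ρ^4, i.e. ρ^4 ≥ 43/(43+21) = 43/64.
Hence ρ ≥ (43/64)^(1/4) ≈ 0.905.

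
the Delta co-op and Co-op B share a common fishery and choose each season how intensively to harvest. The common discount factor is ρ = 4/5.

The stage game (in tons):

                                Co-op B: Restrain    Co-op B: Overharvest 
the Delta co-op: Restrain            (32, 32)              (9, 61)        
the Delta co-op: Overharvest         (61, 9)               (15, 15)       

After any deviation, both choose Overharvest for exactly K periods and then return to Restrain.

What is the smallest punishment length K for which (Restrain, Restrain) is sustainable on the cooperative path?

3

IC: ρ(1−ρ^K)/(1−ρ) ≥ (61−32)/(32−15) = 29/17.
With ρ = 4/5: need 1 − ρ^K ≥ 29/17·(1−4/5)/(4/5), i.e. ρ^K ≤ 0.5735.
Since (4/5)^2 = 0.6400 and (4/5)^3 = 0.5120, the smallest such K is 3.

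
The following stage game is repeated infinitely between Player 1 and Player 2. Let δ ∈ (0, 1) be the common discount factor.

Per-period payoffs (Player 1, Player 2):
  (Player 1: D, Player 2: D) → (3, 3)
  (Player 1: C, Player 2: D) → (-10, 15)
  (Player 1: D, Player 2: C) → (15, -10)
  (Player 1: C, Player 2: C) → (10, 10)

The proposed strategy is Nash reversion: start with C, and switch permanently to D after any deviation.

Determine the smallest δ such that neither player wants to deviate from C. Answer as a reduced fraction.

5/12

Under grim trigger the critical discount factor is (T−C)/(T−P) with T = 15, C = 10, P = 3.
δ* = (15−10)/(15−3) = 5/12.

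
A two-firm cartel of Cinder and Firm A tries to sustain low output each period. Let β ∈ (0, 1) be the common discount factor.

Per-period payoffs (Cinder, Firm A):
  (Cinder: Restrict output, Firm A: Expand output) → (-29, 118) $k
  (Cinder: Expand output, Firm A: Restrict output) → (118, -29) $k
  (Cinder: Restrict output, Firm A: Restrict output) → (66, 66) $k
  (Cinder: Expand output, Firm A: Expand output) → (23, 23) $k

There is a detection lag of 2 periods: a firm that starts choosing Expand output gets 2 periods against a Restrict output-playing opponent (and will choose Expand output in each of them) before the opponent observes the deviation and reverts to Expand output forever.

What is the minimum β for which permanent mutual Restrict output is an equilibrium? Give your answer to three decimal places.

0.740

The best deviation is to choose Expand output for all 2 undetected periods, earning 118 each, then 23 forever once detected.
Deviation value: 118(1−β^2)/(1−β) + 23β^2/(1−β); cooperation value: 66/(1−β).
IC: 66 ≥ 118(1−β^2) + 23β^2 = 118 − 95β^2.
So β^2 ≥ 52/95, giving β ≥ (52/95)^(1/2) ≈ 0.740.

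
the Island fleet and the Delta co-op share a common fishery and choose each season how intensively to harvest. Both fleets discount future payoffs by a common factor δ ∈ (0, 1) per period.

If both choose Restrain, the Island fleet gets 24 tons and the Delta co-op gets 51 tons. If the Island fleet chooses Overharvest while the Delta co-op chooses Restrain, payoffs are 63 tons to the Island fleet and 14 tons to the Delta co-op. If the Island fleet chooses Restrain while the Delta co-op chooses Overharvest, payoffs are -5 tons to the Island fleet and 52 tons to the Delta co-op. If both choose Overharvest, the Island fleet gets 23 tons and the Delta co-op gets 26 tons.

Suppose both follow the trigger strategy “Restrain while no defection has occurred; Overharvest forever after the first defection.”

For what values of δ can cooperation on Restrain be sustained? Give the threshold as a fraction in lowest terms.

39/40

the Island fleet's threshold: (63−24)/(63−23) = 39/40.
the Delta co-op's threshold: (52−51)/(52−26) = 1/26.
39/40 > 1/26, so the Island fleet binds and δ* = 39/40.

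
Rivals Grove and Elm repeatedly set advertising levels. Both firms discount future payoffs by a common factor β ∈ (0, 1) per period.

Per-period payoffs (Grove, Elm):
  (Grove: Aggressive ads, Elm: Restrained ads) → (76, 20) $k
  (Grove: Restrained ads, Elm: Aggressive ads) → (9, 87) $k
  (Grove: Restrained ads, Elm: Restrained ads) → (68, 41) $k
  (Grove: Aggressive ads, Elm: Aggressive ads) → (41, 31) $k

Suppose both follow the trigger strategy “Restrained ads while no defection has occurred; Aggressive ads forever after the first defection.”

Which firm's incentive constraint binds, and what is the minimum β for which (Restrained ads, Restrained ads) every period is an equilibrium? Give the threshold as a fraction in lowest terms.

Grove's threshold: (76−68)/(76−41) = 8/35.
Elm's threshold: (87−41)/(87−31) = 23/28.
8/35 < 23/28, so Elm binds and β* = 23/28.

Elm; β ≥ 23/28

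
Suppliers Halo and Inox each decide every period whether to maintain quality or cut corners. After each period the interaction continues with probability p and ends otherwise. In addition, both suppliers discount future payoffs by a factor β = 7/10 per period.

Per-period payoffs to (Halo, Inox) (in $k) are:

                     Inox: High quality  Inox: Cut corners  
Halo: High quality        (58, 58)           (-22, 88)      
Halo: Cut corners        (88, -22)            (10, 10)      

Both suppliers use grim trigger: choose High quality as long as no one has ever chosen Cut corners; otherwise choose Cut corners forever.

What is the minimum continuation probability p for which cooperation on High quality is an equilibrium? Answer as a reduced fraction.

With continuation probability p and discount β, the effective per-period discount factor is βp.
Grim-trigger IC: βp ≥ (88−58)/(88−10) = 5/13.
So p ≥ (5/13)/(7/10) = 50/91.

50/91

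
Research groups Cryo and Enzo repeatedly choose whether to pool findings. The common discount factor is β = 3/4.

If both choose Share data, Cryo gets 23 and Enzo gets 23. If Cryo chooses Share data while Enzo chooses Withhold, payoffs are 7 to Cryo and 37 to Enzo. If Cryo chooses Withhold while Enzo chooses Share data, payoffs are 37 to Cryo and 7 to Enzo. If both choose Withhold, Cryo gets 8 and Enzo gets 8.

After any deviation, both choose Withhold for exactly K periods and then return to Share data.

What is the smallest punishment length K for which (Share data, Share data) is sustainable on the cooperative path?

2

Need Σ_{k=1}^{K} β^k ≥ (37−23)/(23−8) = 0.9333 at β = 3/4.
At K = 1 the sum is 0.7500 < 0.9333; at K = 2 it is 1.3125 ≥ 0.9333.
So the minimum punishment length is K = 2.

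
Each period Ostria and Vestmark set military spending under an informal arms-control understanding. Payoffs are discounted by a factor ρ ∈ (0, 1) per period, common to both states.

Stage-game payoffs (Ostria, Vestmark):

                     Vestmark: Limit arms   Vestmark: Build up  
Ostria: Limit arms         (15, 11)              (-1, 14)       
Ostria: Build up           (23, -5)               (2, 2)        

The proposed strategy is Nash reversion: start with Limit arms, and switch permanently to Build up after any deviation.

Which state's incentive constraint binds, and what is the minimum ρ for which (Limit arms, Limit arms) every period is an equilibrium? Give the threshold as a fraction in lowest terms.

Ostria; ρ ≥ 8/21

For Ostria: deviation gain 23−15 = 8, per-period punishment loss 15−2 = 13. IC gives ρ ≥ 8/21.
For Vestmark: gain 3, loss 9 per period, so ρ ≥ 3/12 = 1/4.
The tighter constraint is Ostria's, so cooperation needs ρ ≥ 8/21.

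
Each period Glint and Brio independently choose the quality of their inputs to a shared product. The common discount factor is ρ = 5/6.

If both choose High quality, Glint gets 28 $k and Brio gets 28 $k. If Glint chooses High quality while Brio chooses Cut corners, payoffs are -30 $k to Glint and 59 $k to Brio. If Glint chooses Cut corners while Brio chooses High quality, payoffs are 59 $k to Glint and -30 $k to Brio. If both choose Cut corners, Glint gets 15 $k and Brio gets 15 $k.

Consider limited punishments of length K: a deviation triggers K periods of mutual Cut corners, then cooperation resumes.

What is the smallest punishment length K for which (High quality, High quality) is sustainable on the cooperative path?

4

No profitable deviation requires (28−15)(ρ+…+ρ^K) ≥ 59−28, i.e. ρ+…+ρ^K ≥ 31/13 ≈ 2.3846.
With ρ = 5/6, the partial sums are K=1: 0.8333, K=2: 1.5278, K=3: 2.1065, K=4: 2.5887.
K = 4 is the first length at which the sum reaches 2.3846.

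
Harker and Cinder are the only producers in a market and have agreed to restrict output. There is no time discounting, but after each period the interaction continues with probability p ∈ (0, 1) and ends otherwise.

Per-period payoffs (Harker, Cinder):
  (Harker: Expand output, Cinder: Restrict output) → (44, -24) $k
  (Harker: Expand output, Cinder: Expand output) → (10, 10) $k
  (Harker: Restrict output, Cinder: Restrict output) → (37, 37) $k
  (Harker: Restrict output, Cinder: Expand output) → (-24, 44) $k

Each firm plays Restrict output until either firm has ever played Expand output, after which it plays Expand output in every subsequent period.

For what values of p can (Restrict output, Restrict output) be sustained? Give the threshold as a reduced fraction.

Expected cooperation value is 37 + p·37 + p²·37 + … = 37/(1−p); deviation gives 44 + p·10/(1−p).
37 ≥ 44(1−p) + 10p ⇒ 34p ≥ 7 ⇒ p ≥ 7/34.

7/34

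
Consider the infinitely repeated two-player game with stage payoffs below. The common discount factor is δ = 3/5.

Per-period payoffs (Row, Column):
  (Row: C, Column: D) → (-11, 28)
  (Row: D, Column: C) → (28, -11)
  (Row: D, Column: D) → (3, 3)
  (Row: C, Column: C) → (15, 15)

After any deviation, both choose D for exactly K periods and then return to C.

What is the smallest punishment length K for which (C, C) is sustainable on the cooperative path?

3

No profitable deviation requires (15−3)(δ+…+δ^K) ≥ 28−15, i.e. δ+…+δ^K ≥ 13/12 ≈ 1.0833.
With δ = 3/5, the partial sums are K=1: 0.6000, K=2: 0.9600, K=3: 1.1760.
K = 3 is the first length at which the sum reaches 1.0833.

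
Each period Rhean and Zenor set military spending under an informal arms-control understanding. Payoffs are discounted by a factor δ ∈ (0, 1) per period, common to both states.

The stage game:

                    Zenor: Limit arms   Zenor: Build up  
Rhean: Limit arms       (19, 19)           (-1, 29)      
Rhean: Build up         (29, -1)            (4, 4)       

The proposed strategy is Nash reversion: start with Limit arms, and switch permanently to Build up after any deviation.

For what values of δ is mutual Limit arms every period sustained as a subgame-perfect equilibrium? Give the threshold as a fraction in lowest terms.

Cooperation forever yields 19 each period: 19/(1−δ).
Deviating yields 29 once, then 4 forever: 29 + 4δ/(1−δ).
No profitable deviation requires 19/(1−δ) ≥ 29 + 4δ/(1−δ).
Multiplying by (1−δ): 19 ≥ 29(1−δ) + 4δ = 29 − 25δ.
So 25δ ≥ 10, i.e. δ ≥ 10/25 = 2/5.

2/5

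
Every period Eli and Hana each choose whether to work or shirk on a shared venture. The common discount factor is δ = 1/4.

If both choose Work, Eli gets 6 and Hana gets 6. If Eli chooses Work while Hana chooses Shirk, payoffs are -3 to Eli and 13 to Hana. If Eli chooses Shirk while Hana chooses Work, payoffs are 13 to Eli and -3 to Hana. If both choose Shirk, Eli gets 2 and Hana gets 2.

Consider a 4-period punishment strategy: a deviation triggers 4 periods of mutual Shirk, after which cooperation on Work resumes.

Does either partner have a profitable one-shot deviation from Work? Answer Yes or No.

Comparing payoff streams over the 5 periods until play realigns: cooperate → 6(1+δ+…+δ^4); deviate → 13 + 2(δ+…+δ^4).
Cooperation is sustained iff (6−2)(δ+…+δ^4) ≥ 13−6.
δ+…+δ^4 = 1/4·(1−(1/4)^4)/(1−1/4) = 0.3320, and (13−6)/(6−2) = 1.7500.
0.3320 < 1.7500, so cooperation is not sustainable.

Yes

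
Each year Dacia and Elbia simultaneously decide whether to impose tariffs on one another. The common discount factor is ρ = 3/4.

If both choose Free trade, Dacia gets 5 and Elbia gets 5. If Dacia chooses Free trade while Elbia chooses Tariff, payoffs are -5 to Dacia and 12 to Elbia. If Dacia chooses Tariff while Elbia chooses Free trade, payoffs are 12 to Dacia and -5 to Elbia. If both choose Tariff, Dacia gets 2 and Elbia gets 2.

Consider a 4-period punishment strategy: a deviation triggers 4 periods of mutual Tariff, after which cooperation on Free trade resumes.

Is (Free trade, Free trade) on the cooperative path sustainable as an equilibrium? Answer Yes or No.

IC: ρ+…+ρ^4 ≥ (12−5)/(5−2) = 7/3.
At ρ = 3/4: partial sum = 2.0508 < 2.3333. Cooperation not sustainable.

No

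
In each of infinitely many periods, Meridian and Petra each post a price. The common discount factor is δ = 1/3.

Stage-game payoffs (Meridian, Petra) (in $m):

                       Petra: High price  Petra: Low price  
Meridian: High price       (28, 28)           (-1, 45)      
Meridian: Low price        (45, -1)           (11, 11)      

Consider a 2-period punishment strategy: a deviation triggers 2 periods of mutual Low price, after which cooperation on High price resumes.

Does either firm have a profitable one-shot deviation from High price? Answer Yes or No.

IC: δ+…+δ^2 ≥ (45−28)/(28−11) = 1.
At δ = 1/3: partial sum = 0.4444 < 1.0000. Cooperation not sustainable.

Yes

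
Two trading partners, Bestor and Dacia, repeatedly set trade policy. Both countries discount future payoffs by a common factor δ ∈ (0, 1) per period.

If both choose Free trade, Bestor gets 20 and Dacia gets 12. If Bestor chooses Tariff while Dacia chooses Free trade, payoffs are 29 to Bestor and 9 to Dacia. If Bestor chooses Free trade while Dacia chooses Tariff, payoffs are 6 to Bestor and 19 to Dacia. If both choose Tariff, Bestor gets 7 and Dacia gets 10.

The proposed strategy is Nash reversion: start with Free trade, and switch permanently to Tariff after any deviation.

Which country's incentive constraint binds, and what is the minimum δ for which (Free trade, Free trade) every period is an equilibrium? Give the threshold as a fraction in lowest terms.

Dacia; δ ≥ 7/9

Bestor's threshold: (29−20)/(29−7) = 9/22.
Dacia's threshold: (19−12)/(19−10) = 7/9.
9/22 < 7/9, so Dacia binds and δ* = 7/9.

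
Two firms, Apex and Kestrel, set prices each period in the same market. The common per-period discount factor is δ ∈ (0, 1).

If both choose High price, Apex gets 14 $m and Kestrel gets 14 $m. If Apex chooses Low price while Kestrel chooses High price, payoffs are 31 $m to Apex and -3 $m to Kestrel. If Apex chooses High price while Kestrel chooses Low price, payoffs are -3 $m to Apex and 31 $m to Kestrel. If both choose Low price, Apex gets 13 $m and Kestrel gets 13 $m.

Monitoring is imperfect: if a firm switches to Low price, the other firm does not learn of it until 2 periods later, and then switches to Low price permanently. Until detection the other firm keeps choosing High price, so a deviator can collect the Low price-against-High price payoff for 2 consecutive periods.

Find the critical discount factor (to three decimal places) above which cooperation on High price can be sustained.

Deviating for the 2 undetected periods gains 31−14 = 17 per period over cooperation, then loses 14−13 = 1 per period forever once punishment starts.
Gain: 17(1 + δ + … + δ^1); loss: 1·δ^2/(1−δ).
No profitable deviation ⇔ 17(1−δ^2) ≤ 1·δ^2, i.e. δ^2 ≥ 17/(17+1) = 17/18.
Hence δ ≥ (17/18)^(1/2) ≈ 0.972.

0.972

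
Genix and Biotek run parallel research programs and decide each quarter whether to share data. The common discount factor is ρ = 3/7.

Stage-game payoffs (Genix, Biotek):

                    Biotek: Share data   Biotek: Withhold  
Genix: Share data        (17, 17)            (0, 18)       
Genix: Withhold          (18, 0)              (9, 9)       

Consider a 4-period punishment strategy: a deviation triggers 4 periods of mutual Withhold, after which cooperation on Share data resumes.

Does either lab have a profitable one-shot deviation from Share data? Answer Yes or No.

IC: ρ+…+ρ^4 ≥ (18−17)/(17−9) = 1/8.
At ρ = 3/7: partial sum = 0.7247 ≥ 0.1250. Cooperation sustainable.

No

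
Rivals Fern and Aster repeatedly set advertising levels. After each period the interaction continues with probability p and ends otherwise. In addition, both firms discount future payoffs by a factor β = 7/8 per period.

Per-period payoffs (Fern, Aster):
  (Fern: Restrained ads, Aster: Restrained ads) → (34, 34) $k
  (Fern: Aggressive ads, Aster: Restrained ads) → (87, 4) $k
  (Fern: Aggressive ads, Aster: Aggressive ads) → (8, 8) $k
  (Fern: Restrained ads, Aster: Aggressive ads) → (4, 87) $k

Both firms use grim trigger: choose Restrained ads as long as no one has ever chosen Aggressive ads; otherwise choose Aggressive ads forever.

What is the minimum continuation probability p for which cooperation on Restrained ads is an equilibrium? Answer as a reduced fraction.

424/553

With continuation probability p and discount β, the effective per-period discount factor is βp.
Grim-trigger IC: βp ≥ (87−34)/(87−8) = 53/79.
So p ≥ (53/79)/(7/8) = 424/553.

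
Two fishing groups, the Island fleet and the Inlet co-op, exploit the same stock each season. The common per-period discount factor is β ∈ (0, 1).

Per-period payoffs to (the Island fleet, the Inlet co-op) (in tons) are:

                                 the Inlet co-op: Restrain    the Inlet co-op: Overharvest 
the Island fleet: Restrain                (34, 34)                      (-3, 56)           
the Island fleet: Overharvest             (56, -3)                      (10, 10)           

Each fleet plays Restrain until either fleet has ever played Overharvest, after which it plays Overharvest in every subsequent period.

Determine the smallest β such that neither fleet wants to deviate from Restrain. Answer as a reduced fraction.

11/23

34/(1−β) ≥ 56 + 10β/(1−β)
34 ≥ 56 − 46β
β ≥ 22/46 = 11/23.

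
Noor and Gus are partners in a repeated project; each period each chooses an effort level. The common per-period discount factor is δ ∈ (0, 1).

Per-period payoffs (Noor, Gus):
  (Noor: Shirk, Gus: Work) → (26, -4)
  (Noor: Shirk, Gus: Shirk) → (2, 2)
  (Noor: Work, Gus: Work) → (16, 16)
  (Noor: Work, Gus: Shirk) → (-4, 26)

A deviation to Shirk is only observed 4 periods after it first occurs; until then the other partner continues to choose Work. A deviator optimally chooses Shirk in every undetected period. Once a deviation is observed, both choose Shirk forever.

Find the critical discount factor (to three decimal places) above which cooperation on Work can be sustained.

The best deviation is to choose Shirk for all 4 undetected periods, earning 26 each, then 2 forever once detected.
Deviation value: 26(1−δ^4)/(1−δ) + 2δ^4/(1−δ); cooperation value: 16/(1−δ).
IC: 16 ≥ 26(1−δ^4) + 2δ^4 = 26 − 24δ^4.
So δ^4 ≥ 10/24 = 5/12, giving δ ≥ (5/12)^(1/4) ≈ 0.803.

0.803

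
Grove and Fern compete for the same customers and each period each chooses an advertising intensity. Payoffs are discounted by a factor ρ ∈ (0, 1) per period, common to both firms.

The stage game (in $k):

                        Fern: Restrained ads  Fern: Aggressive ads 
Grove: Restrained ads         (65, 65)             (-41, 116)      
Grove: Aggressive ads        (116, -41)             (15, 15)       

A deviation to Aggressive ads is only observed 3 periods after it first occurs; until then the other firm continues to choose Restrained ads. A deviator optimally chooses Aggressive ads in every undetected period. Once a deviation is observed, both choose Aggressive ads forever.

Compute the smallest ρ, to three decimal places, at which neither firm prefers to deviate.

0.796

Deviating for the 3 undetected periods gains 116−65 = 51 per period over cooperation, then loses 65−15 = 50 per period forever once punishment starts.
Gain: 51(1 + ρ + … + ρ^2); loss: 50·ρ^3/(1−ρ).
No profitable deviation ⇔ 51(1−ρ^3) ≤ 50·ρ^3, i.e. ρ^3 ≥ 51/(51+50) = 51/101.
Hence ρ ≥ (51/101)^(1/3) ≈ 0.796.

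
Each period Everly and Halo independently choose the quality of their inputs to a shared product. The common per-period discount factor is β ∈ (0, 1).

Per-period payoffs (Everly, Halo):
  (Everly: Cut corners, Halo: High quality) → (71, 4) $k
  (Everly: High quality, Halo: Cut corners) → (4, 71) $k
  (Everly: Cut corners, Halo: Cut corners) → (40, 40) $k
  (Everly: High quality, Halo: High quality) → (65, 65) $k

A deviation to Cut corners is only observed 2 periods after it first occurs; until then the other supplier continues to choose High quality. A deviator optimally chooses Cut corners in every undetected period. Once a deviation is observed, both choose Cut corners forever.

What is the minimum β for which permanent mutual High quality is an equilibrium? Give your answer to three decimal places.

0.440

A deviator earns 71 for 2 periods, then 40 forever; cooperating earns 65 forever. Multiplying the IC by (1−β):
65 ≥ 71(1−β^2) + 40β^2, so 31·β^2 ≥ 6 and β^2 ≥ 6/31.
β ≥ (6/31)^(1/2) ≈ 0.440.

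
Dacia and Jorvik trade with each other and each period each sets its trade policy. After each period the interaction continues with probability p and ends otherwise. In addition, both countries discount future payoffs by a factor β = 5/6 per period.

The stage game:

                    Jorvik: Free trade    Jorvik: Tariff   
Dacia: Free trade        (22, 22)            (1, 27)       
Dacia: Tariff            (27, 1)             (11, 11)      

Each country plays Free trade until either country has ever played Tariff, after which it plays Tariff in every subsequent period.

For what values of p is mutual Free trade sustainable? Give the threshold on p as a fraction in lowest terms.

Expected continuation weight on next period's payoff is β·p = 5/6·p, which plays the role of the discount factor.
Cooperation requires 5/6·p ≥ (27−22)/(27−11) = 5/16, hence p ≥ 3/8.

3/8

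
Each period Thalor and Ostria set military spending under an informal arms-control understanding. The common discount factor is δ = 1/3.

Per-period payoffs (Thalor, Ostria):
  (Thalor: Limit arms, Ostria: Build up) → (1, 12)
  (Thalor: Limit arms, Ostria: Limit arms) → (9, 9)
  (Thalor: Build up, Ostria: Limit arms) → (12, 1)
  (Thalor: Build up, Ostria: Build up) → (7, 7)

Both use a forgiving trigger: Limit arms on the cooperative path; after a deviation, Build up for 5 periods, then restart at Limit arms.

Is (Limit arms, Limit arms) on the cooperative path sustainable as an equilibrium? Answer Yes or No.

A one-shot deviation gives 12 now, then 7 for 5 periods, then back to 9.
Gain from deviating: (12−9) today; loss: (9−7) in each of the next 5 periods.
No-deviation condition: (9−7)(δ+…+δ^5) ≥ 12−9, i.e. δ+…+δ^5 ≥ 3/2.
At δ = 1/3: δ+…+δ^5 = 0.4979 < 1.5000.
So cooperation is not sustainable.

No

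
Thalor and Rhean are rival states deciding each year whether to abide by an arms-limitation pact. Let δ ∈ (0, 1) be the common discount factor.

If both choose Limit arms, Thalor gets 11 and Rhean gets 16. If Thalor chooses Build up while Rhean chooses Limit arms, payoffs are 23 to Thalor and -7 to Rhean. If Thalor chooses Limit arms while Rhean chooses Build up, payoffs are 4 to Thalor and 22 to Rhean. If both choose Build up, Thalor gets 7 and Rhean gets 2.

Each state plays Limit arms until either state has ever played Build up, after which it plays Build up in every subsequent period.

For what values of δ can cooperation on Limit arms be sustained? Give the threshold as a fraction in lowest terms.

3/4

Thalor: cooperation gives 11 each period; deviation gives 23 once then 7 forever.
  11/(1−δ) ≥ 23 + 7δ/(1−δ) ⇒ δ ≥ 12/16 = 3/4.
Rhean: cooperation gives 16 each period; deviation gives 22 once then 2 forever.
  δ ≥ 6/20 = 3/10.
Both must hold, so the binding constraint is Thalor's: δ ≥ 3/4.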